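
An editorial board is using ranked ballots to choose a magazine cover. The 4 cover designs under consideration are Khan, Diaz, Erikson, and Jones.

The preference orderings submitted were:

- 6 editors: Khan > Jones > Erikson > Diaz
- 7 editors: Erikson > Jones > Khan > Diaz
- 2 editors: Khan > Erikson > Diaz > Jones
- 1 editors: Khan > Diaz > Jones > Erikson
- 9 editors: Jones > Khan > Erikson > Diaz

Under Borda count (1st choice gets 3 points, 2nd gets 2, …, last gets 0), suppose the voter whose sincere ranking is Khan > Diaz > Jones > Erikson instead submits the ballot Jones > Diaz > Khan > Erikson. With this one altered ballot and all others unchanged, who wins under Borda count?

Borda totals with the altered ballot: Khan 50, Diaz 4, Erikson 40, Jones 56.
The winner is unchanged: still Jones.

Jones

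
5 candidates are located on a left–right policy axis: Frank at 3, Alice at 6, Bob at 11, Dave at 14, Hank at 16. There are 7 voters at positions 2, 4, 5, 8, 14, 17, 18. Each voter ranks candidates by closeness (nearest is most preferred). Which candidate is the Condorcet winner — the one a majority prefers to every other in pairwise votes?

With single-peaked preferences on a line, the Condorcet winner is the candidate closest to the median voter.
The median voter (position 8) is closest to Alice at 6.
Check: Alice vs Hank — voters closer to Alice: 4 of 7.

Alice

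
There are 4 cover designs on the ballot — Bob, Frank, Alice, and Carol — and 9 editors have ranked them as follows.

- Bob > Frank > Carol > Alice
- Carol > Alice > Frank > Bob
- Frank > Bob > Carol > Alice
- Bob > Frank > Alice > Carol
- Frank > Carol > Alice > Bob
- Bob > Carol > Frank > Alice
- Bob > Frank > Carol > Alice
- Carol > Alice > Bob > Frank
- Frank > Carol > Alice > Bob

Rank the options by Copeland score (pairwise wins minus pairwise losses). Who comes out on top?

Bob

Pairwise results:
  Bob vs Frank: Bob wins 5–4.
  Bob vs Alice: Bob wins 5–4.
  Bob vs Carol: Bob wins 5–4.
  Frank vs Alice: Frank wins 7–2.
  Frank vs Carol: Frank wins 6–3.
  Alice vs Carol: Carol wins 8–1.
Copeland scores (wins − losses):
  Bob: 3 − 0 = 3
  Frank: 2 − 1 = 1
  Alice: 0 − 3 = -3
  Carol: 1 − 2 = -1
Bob has the best Copeland score.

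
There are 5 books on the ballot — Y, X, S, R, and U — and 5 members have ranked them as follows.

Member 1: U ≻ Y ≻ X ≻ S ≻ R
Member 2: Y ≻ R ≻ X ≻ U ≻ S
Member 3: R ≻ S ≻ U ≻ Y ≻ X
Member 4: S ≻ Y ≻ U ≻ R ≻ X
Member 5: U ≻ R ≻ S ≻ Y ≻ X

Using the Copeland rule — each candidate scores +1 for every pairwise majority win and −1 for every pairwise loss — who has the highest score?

U

Pairwise results:
  Y vs X: Y wins 5–0.
  Y vs S: S wins 3–2.
  Y vs R: Y wins 3–2.
  Y vs U: U wins 3–2.
  X vs S: S wins 3–2.
  X vs R: R wins 4–1.
  X vs U: U wins 4–1.
  S vs R: R wins 3–2.
  S vs U: U wins 3–2.
  R vs U: U wins 3–2.
Copeland scores (wins − losses):
  Y: 2 − 2 = 0
  X: 0 − 4 = -4
  S: 2 − 2 = 0
  R: 2 − 2 = 0
  U: 4 − 0 = 4
U has the best Copeland score.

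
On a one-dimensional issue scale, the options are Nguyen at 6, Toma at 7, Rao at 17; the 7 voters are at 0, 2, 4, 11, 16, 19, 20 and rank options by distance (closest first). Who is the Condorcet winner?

With single-peaked preferences on a line, the Condorcet winner is the candidate closest to the median voter.
The median voter (position 11) is closest to Toma at 7.
Check: Toma vs Nguyen — voters closer to Toma: 4 of 7.

Toma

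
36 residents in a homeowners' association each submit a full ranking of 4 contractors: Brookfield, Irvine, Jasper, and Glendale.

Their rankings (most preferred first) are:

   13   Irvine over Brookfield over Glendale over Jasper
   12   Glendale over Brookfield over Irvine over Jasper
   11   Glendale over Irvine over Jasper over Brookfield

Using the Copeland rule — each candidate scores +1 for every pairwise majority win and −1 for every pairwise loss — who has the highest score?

Glendale

Pairwise results:
  Brookfield vs Irvine: Irvine wins 24–12.
  Brookfield vs Jasper: Brookfield wins 25–11.
  Brookfield vs Glendale: Glendale wins 23–13.
  Irvine vs Jasper: Irvine wins 36–0.
  Irvine vs Glendale: Glendale wins 23–13.
  Jasper vs Glendale: Glendale wins 36–0.
Copeland scores (wins − losses):
  Brookfield: 1 − 2 = -1
  Irvine: 2 − 1 = 1
  Jasper: 0 − 3 = -3
  Glendale: 3 − 0 = 3
Glendale has the best Copeland score.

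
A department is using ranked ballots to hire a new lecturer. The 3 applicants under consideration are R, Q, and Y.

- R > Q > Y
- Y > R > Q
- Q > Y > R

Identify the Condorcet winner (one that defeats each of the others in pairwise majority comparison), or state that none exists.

Head-to-head results (3 voters total):
R vs Q: R wins 2–1.
R vs Y: Y wins 2–1.
Q vs Y: Q wins 2–1.
No candidate beats all others: R beats Q beats Y beats R, a majority cycle.

None — there is no Condorcet winner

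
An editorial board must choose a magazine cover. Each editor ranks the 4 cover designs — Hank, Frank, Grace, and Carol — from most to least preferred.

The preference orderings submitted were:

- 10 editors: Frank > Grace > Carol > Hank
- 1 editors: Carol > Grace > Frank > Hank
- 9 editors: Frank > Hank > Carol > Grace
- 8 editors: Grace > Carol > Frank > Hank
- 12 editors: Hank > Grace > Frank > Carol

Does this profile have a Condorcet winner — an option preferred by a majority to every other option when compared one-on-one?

Head-to-head results (40 voters total):
Hank vs Frank: Frank wins 28–12.
Hank vs Grace: Hank wins 21–19.
Hank vs Carol: Hank wins 21–19.
Frank vs Grace: Grace wins 21–19.
Frank vs Carol: Frank wins 31–9.
Grace vs Carol: Grace wins 30–10.
No candidate beats all others: Hank beats Grace beats Frank beats Hank, a majority cycle.

No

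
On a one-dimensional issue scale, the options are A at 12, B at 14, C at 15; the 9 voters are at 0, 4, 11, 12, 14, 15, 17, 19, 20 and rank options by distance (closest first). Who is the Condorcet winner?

With single-peaked preferences on a line, the Condorcet winner is the candidate closest to the median voter.
The median voter (position 14) is closest to B at 14.
Check: B vs C — voters closer to B: 5 of 9.

B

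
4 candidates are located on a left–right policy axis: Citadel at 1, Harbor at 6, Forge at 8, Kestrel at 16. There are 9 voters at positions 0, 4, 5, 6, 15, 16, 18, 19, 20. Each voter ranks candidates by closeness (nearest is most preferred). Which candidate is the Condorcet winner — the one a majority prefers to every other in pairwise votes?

With single-peaked preferences on a line, the Condorcet winner is the candidate closest to the median voter.
The median voter (position 15) is closest to Kestrel at 16.
Check: Kestrel vs Harbor — voters closer to Kestrel: 5 of 9.

Kestrel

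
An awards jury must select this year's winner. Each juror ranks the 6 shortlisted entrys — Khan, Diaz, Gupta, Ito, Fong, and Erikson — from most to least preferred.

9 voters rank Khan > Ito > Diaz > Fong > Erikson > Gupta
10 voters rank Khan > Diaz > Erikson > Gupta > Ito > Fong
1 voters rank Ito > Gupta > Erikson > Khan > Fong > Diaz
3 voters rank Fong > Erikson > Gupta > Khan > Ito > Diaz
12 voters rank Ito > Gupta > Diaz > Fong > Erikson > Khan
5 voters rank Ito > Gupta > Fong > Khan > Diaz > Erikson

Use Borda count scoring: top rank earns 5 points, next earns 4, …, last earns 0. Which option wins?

Borda scores:
  Khan: 9·5 + 10·5 + 2 + 3·2 + 12·0 + 5·2 = 113
  Diaz: 9·3 + 10·4 + 0 + 3·0 + 12·3 + 5·1 = 108
  Gupta: 9·0 + 10·2 + 4 + 3·3 + 12·4 + 5·4 = 101
  Ito: 9·4 + 10·1 + 5 + 3·1 + 12·5 + 5·5 = 139
  Fong: 9·2 + 10·0 + 1 + 3·5 + 12·2 + 5·3 = 73
  Erikson: 9·1 + 10·3 + 3 + 3·4 + 12·1 + 5·0 = 66
Ito has the highest total.

Ito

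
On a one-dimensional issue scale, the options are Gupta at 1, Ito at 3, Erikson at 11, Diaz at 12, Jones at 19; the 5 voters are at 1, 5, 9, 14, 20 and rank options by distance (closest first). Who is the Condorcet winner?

Erikson

With single-peaked preferences on a line, the Condorcet winner is the candidate closest to the median voter.
The median voter (position 9) is closest to Erikson at 11.
Check: Erikson vs Ito — voters closer to Erikson: 3 of 5.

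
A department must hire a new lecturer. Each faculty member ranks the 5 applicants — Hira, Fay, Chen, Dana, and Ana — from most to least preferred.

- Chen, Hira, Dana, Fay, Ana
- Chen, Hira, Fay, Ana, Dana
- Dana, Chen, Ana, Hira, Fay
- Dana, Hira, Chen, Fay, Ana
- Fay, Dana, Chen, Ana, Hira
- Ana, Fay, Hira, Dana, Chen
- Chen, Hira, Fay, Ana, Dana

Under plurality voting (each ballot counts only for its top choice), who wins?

First-place vote totals:
  Hira: 0
  Fay: 1
  Chen: 3
  Dana: 2
  Ana: 1
Chen has the most first-place votes.

Chen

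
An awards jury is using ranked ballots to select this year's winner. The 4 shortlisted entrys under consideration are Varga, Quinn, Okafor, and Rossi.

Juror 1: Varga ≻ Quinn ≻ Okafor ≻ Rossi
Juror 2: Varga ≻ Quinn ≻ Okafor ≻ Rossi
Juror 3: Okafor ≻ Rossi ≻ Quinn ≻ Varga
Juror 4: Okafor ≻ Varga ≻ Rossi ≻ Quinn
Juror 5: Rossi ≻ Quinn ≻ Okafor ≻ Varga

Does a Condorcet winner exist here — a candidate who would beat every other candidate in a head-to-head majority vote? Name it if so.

There is no Condorcet winner

Head-to-head results (5 voters total):
Varga vs Quinn: Varga wins 3–2.
Varga vs Okafor: Okafor wins 3–2.
Varga vs Rossi: Varga wins 3–2.
Quinn vs Okafor: Quinn wins 3–2.
Quinn vs Rossi: Rossi wins 3–2.
Okafor vs Rossi: Okafor wins 4–1.
No candidate beats all others: Varga beats Quinn beats Okafor beats Varga, a majority cycle.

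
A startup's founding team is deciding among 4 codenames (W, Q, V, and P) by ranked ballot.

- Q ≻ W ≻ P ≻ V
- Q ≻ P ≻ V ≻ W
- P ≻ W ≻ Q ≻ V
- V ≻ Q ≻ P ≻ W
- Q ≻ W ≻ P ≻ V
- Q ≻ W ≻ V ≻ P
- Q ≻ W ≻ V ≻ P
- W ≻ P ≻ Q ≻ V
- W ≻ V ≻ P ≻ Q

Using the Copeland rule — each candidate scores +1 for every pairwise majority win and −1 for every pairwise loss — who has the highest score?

Pairwise results:
  W vs Q: Q wins 6–3.
  W vs V: W wins 7–2.
  W vs P: W wins 6–3.
  Q vs V: Q wins 7–2.
  Q vs P: Q wins 6–3.
  V vs P: P wins 5–4.
Copeland scores (wins − losses):
  W: 2 − 1 = 1
  Q: 3 − 0 = 3
  V: 0 − 3 = -3
  P: 1 − 2 = -1
Q has the best Copeland score.

Q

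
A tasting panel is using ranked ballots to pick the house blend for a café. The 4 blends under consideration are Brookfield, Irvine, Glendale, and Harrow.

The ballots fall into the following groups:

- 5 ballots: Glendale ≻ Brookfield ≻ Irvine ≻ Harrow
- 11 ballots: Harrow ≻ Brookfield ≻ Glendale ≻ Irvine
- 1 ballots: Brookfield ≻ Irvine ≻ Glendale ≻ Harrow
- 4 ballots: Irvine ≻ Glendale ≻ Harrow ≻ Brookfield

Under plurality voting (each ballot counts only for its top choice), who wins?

Harrow

First-place vote totals:
  Brookfield: 1
  Irvine: 4
  Glendale: 5
  Harrow: 11
Harrow has the most first-place votes.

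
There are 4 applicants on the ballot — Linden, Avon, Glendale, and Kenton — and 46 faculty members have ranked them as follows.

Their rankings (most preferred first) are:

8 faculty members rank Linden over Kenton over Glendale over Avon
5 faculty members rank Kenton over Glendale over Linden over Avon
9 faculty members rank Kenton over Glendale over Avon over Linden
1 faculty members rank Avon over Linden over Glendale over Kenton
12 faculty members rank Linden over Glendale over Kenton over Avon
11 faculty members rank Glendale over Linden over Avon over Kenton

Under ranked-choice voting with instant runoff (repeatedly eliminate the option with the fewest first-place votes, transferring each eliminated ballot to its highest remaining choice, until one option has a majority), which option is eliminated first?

Round 1: Linden 20, Kenton 14, Glendale 11, Avon 1. Avon has the fewest and is eliminated.
Round 2: Linden 21, Kenton 14, Glendale 11. Glendale has the fewest and is eliminated.
Round 3: Linden 32, Kenton 14. Linden has a majority.

Avon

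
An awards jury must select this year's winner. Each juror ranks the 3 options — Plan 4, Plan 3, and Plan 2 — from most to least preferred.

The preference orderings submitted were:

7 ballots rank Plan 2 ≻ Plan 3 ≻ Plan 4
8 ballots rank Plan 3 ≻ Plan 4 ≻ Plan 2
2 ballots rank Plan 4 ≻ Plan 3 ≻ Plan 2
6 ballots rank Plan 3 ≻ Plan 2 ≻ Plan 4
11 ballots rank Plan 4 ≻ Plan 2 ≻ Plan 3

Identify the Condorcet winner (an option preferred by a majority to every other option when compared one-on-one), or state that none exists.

There is no Condorcet winner

Head-to-head results (34 voters total):
Plan 4 vs Plan 3: Plan 3 wins 21–13.
Plan 4 vs Plan 2: Plan 4 wins 21–13.
Plan 3 vs Plan 2: Plan 2 wins 18–16.
No candidate beats all others: Plan 4 beats Plan 2 beats Plan 3 beats Plan 4, a majority cycle.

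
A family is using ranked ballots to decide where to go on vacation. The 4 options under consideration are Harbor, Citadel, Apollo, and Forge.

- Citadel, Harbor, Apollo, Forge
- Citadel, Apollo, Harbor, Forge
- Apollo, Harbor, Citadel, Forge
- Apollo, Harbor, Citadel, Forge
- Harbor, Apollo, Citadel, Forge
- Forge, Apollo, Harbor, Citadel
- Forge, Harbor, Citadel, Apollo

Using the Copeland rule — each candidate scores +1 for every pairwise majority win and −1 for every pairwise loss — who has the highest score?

Pairwise results:
  Harbor vs Citadel: Harbor wins 5–2.
  Harbor vs Apollo: Apollo wins 4–3.
  Harbor vs Forge: Harbor wins 5–2.
  Citadel vs Apollo: Apollo wins 4–3.
  Citadel vs Forge: Citadel wins 5–2.
  Apollo vs Forge: Apollo wins 5–2.
Copeland scores (wins − losses):
  Harbor: 2 − 1 = 1
  Citadel: 1 − 2 = -1
  Apollo: 3 − 0 = 3
  Forge: 0 − 3 = -3
Apollo has the best Copeland score.

Apollo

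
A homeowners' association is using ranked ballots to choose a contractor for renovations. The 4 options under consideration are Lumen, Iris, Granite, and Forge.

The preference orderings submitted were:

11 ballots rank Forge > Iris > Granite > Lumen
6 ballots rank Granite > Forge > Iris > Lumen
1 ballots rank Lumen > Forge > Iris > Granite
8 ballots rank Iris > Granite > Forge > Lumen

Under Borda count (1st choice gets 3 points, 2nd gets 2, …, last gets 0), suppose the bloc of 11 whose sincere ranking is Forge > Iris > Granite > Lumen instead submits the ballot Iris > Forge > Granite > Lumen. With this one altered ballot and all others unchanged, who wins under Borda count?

Iris

Borda totals with the altered ballot: Lumen 3, Iris 64, Granite 45, Forge 44.
The switch changes the winner from Forge to Iris.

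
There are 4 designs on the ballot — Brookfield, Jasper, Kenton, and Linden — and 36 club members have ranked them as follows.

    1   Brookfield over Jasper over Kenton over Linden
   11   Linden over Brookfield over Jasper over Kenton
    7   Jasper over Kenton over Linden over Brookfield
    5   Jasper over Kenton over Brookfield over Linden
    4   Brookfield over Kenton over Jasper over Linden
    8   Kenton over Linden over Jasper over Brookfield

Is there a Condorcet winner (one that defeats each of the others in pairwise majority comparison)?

No

Head-to-head results (36 voters total):
Brookfield vs Jasper: Jasper wins 20–16.
Brookfield vs Kenton: Kenton wins 20–16.
Brookfield vs Linden: Linden wins 26–10.
Jasper vs Kenton: Jasper wins 24–12.
Jasper vs Linden: Linden wins 19–17.
Kenton vs Linden: Kenton wins 25–11.
No candidate beats all others: Jasper beats Kenton beats Linden beats Jasper, a majority cycle.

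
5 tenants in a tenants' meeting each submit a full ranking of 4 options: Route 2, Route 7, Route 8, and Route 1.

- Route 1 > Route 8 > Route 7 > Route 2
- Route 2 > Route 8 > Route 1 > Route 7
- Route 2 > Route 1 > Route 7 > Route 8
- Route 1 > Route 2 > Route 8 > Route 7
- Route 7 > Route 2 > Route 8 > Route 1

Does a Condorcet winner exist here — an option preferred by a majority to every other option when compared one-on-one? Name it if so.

Head-to-head results (5 voters total):
Route 2 vs Route 7: Route 2 wins 3–2.
Route 2 vs Route 8: Route 2 wins 4–1.
Route 2 vs Route 1: Route 2 wins 3–2.
Route 7 vs Route 8: Route 8 wins 3–2.
Route 7 vs Route 1: Route 1 wins 4–1.
Route 8 vs Route 1: Route 1 wins 3–2.
Route 2 beats each rival — Route 7 (3–2), Route 8 (4–1), Route 1 (3–2) — so Route 2 is the Condorcet winner.

Route 2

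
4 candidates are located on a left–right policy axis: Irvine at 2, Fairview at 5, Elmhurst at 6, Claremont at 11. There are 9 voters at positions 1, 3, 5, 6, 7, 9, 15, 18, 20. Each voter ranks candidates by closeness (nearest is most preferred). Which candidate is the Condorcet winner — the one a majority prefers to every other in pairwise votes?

With single-peaked preferences on a line, the Condorcet winner is the candidate closest to the median voter.
The median voter (position 7) is closest to Elmhurst at 6.
Check: Elmhurst vs Claremont — voters closer to Elmhurst: 5 of 9.

Elmhurst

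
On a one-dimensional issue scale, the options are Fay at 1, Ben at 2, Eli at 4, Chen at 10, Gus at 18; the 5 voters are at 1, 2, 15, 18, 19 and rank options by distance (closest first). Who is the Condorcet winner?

Gus

With single-peaked preferences on a line, the Condorcet winner is the candidate closest to the median voter.
The median voter (position 15) is closest to Gus at 18.
Check: Gus vs Chen — voters closer to Gus: 3 of 5.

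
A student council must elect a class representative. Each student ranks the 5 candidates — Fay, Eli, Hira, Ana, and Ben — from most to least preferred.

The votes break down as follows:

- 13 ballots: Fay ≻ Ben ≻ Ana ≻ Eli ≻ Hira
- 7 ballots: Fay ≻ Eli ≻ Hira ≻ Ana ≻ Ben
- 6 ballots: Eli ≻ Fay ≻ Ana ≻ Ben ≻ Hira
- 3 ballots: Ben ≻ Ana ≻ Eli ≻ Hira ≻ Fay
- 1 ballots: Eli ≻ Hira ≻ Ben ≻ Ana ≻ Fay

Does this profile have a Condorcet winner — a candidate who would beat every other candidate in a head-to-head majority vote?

Yes

Head-to-head results (30 voters total):
Fay vs Eli: Fay wins 20–10.
Fay vs Hira: Fay wins 26–4.
Fay vs Ana: Fay wins 26–4.
Fay vs Ben: Fay wins 26–4.
Eli vs Hira: Eli wins 30–0.
Eli vs Ana: Ana wins 16–14.
Eli vs Ben: Ben wins 16–14.
Hira vs Ana: Ana wins 22–8.
Hira vs Ben: Ben wins 22–8.
Ana vs Ben: Ben wins 17–13.
Fay beats each rival — Eli (20–10), Hira (26–4), Ana (26–4), Ben (26–4) — so Fay is the Condorcet winner.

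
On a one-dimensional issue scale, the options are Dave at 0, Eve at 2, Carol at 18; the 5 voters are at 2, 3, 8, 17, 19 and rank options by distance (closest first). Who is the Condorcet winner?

Eve

With single-peaked preferences on a line, the Condorcet winner is the candidate closest to the median voter.
The median voter (position 8) is closest to Eve at 2.
Check: Eve vs Carol — voters closer to Eve: 3 of 5.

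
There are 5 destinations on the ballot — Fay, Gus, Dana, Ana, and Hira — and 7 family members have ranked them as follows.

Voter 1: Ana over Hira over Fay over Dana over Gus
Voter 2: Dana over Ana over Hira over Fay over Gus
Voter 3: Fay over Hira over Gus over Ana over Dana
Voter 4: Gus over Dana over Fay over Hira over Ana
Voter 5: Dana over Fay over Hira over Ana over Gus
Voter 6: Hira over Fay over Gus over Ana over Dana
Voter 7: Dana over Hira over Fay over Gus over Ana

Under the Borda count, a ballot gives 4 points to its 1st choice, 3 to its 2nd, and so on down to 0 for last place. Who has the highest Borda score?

Hira

Borda scores:
  Fay: 2 + 1 + 4 + 2 + 3 + 3 + 2 = 17
  Gus: 0 + 0 + 2 + 4 + 0 + 2 + 1 = 9
  Dana: 1 + 4 + 0 + 3 + 4 + 0 + 4 = 16
  Ana: 4 + 3 + 1 + 0 + 1 + 1 + 0 = 10
  Hira: 3 + 2 + 3 + 1 + 2 + 4 + 3 = 18
Hira has the highest total.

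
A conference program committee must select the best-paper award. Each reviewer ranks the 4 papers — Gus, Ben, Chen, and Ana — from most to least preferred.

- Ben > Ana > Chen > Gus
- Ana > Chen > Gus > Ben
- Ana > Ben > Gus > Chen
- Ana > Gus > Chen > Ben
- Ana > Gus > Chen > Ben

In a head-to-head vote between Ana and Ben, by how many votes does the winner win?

3

Ballots ranking Ana above Ben: 4.
Ballots ranking Ben above Ana: 1.
Ana wins 4–1, a margin of 3.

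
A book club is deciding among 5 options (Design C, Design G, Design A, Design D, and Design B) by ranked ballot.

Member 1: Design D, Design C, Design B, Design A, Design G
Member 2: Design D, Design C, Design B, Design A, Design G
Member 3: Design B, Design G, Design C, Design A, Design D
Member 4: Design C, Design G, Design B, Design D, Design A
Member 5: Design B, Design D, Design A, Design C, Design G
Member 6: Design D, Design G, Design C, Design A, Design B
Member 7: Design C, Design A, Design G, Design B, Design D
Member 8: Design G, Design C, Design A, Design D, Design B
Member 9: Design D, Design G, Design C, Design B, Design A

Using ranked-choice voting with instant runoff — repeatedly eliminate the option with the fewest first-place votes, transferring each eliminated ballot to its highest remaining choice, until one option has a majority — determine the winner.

Round 1: Design D 4, Design C 2, Design B 2, Design G 1, Design A 0. Design A has the fewest and is eliminated.
Round 2: Design D 4, Design C 2, Design B 2, Design G 1. Design G has the fewest and is eliminated.
Round 3: Design D 4, Design C 3, Design B 2. Design B has the fewest and is eliminated.
Round 4: Design D 5, Design C 4. Design D has a majority.

Design D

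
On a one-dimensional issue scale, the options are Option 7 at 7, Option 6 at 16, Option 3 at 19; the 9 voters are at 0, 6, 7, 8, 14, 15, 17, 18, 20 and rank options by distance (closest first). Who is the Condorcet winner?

With single-peaked preferences on a line, the Condorcet winner is the candidate closest to the median voter.
The median voter (position 14) is closest to Option 6 at 16.
Check: Option 6 vs Option 7 — voters closer to Option 6: 5 of 9.

Option 6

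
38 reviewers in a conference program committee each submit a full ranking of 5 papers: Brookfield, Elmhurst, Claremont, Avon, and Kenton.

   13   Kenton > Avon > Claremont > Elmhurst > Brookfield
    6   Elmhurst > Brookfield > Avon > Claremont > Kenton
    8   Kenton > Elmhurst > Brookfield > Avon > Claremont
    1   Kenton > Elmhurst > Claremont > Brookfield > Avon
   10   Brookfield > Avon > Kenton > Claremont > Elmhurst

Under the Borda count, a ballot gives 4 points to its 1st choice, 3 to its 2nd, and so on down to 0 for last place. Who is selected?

Borda scores:
  Brookfield: 13·0 + 6·3 + 8·2 + 1 + 10·4 = 75
  Elmhurst: 13·1 + 6·4 + 8·3 + 3 + 10·0 = 64
  Claremont: 13·2 + 6·1 + 8·0 + 2 + 10·1 = 44
  Avon: 13·3 + 6·2 + 8·1 + 0 + 10·3 = 89
  Kenton: 13·4 + 6·0 + 8·4 + 4 + 10·2 = 108
Kenton has the highest total.

Kenton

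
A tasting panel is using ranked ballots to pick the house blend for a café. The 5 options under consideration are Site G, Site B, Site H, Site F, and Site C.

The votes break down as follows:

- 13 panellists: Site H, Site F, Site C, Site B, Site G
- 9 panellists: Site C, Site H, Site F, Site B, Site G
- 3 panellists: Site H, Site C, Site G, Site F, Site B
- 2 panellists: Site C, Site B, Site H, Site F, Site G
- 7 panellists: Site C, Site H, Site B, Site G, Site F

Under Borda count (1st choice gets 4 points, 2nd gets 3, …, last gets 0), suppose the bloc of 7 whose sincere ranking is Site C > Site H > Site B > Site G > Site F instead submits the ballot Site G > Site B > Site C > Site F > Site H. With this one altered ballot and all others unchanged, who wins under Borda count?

Borda totals with the altered ballot: Site G 34, Site B 49, Site H 95, Site F 69, Site C 93.
The winner is unchanged: still Site H.

Site H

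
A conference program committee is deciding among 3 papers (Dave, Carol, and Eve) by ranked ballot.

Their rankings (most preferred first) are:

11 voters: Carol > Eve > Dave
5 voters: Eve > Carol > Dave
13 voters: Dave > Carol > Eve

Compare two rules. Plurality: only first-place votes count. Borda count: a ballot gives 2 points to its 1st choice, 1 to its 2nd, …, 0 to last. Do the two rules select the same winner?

No

Plurality first-place counts: Dave 13, Carol 11, Eve 5 → Dave.
Borda totals: Dave 26, Carol 40, Eve 21 → Carol.
The two rules disagree: plurality picks Dave, Borda picks Carol.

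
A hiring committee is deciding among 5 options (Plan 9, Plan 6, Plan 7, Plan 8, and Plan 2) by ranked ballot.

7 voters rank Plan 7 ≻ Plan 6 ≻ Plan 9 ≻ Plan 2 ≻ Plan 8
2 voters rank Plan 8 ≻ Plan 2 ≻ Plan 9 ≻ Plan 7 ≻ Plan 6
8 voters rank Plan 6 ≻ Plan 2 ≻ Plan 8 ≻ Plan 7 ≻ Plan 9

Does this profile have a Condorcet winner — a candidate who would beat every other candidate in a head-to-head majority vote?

Head-to-head results (17 voters total):
Plan 9 vs Plan 6: Plan 6 wins 15–2.
Plan 9 vs Plan 7: Plan 7 wins 15–2.
Plan 9 vs Plan 8: Plan 8 wins 10–7.
Plan 9 vs Plan 2: Plan 2 wins 10–7.
Plan 6 vs Plan 7: Plan 7 wins 9–8.
Plan 6 vs Plan 8: Plan 6 wins 15–2.
Plan 6 vs Plan 2: Plan 6 wins 15–2.
Plan 7 vs Plan 8: Plan 8 wins 10–7.
Plan 7 vs Plan 2: Plan 2 wins 10–7.
Plan 8 vs Plan 2: Plan 2 wins 15–2.
No candidate beats all others: Plan 6 beats Plan 8 beats Plan 7 beats Plan 6, a majority cycle.

No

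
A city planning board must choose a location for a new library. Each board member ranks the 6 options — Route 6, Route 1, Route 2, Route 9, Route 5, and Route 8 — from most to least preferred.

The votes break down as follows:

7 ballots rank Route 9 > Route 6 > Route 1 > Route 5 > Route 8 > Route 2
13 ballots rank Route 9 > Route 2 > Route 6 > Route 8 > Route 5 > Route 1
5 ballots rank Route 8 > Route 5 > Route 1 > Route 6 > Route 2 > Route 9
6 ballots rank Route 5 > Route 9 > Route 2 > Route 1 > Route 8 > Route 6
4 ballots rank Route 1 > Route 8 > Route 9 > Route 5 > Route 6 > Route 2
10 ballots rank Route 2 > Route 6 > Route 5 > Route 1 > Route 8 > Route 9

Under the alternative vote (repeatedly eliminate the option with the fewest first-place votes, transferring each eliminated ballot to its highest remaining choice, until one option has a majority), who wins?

Route 9

Round 1: Route 9 20, Route 2 10, Route 5 6, Route 8 5, Route 1 4, Route 6 0. Route 6 has the fewest and is eliminated.
Round 2: Route 9 20, Route 2 10, Route 5 6, Route 8 5, Route 1 4. Route 1 has the fewest and is eliminated.
Round 3: Route 9 20, Route 2 10, Route 8 9, Route 5 6. Route 5 has the fewest and is eliminated.
Round 4: Route 9 26, Route 2 10, Route 8 9. Route 9 has a majority.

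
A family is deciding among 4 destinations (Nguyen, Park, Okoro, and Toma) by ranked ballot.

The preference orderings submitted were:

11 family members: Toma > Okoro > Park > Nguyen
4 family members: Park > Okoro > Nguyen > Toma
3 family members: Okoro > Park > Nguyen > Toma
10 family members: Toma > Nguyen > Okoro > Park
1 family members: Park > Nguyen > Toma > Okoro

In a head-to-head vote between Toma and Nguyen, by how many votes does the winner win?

Ballots ranking Toma above Nguyen: 11+10 = 21.
Ballots ranking Nguyen above Toma: 4+3+1 = 8.
Toma wins 21–8, a margin of 13.

13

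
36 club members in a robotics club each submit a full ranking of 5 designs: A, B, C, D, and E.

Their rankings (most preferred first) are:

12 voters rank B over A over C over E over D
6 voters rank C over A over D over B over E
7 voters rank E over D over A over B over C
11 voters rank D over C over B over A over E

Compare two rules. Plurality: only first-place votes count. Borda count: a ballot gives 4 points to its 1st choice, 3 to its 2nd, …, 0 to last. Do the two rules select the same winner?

Yes

Plurality first-place counts: A 0, B 12, C 6, D 11, E 7 → B.
Borda totals: A 79, B 83, C 81, D 77, E 40 → B.
The two rules agree on B.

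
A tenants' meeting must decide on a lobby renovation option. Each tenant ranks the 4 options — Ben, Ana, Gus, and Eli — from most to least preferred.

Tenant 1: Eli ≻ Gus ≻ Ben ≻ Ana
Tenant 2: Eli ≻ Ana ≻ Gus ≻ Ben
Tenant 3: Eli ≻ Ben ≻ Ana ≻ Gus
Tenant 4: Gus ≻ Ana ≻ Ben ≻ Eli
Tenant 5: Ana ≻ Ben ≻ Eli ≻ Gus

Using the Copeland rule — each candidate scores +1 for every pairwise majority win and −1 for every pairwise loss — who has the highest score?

Eli

Pairwise results:
  Ben vs Ana: Ana wins 3–2.
  Ben vs Gus: Gus wins 3–2.
  Ben vs Eli: Eli wins 3–2.
  Ana vs Gus: Ana wins 3–2.
  Ana vs Eli: Eli wins 3–2.
  Gus vs Eli: Eli wins 4–1.
Copeland scores (wins − losses):
  Ben: 0 − 3 = -3
  Ana: 2 − 1 = 1
  Gus: 1 − 2 = -1
  Eli: 3 − 0 = 3
Eli has the best Copeland score.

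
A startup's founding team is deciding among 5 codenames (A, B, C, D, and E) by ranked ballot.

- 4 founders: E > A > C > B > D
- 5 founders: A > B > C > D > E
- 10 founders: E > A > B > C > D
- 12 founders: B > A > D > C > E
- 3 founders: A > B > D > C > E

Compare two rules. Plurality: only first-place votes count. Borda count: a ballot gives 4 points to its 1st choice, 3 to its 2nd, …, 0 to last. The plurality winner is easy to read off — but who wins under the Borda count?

Plurality first-place counts: A 8, B 12, C 0, D 0, E 14 → E.
Borda totals: A 110, B 96, C 43, D 35, E 56 → A.

A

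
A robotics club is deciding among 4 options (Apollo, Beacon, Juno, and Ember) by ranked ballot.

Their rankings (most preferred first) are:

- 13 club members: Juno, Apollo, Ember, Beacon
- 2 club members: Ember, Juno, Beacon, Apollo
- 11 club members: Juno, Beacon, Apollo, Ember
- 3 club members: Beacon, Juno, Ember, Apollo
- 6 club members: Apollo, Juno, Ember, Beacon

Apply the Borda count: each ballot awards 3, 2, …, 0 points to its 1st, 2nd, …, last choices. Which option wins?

Juno

Borda scores:
  Apollo: 13·2 + 2·0 + 11·1 + 3·0 + 6·3 = 55
  Beacon: 13·0 + 2·1 + 11·2 + 3·3 + 6·0 = 33
  Juno: 13·3 + 2·2 + 11·3 + 3·2 + 6·2 = 94
  Ember: 13·1 + 2·3 + 11·0 + 3·1 + 6·1 = 28
Juno has the highest total.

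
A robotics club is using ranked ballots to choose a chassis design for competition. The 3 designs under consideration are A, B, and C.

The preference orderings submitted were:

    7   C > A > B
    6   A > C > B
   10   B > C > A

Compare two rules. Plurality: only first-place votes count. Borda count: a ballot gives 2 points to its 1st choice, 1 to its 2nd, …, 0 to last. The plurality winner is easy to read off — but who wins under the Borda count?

Plurality first-place counts: A 6, B 10, C 7 → B.
Borda totals: A 19, B 20, C 30 → C.

C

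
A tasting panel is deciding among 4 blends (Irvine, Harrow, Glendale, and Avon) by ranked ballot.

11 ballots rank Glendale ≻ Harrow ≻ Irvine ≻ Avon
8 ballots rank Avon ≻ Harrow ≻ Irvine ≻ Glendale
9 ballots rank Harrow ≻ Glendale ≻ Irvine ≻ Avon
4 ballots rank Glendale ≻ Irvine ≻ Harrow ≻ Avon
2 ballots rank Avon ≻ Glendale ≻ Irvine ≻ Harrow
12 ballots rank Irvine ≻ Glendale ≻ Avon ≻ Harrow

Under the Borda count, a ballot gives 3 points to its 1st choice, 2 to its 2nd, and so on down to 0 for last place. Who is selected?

Glendale

Borda scores:
  Irvine: 11·1 + 8·1 + 9·1 + 4·2 + 2·1 + 12·3 = 74
  Harrow: 11·2 + 8·2 + 9·3 + 4·1 + 2·0 + 12·0 = 69
  Glendale: 11·3 + 8·0 + 9·2 + 4·3 + 2·2 + 12·2 = 91
  Avon: 11·0 + 8·3 + 9·0 + 4·0 + 2·3 + 12·1 = 42
Glendale has the highest total.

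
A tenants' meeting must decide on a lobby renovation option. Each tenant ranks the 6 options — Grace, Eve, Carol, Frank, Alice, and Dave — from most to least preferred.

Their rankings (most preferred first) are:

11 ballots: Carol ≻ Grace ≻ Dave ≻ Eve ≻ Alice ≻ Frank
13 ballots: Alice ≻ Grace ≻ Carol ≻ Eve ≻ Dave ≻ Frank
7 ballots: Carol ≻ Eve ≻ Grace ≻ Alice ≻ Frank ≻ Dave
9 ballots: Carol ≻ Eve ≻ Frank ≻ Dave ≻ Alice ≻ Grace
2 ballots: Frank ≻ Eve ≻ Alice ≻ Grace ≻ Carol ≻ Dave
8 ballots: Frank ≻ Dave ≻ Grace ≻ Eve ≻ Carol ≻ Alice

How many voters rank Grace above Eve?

Ballots ranking Grace above Eve: 11+13+8 = 32.
Ballots ranking Eve above Grace: 7+9+2 = 18.
So 32 of 50 voters prefer Grace to Eve.

32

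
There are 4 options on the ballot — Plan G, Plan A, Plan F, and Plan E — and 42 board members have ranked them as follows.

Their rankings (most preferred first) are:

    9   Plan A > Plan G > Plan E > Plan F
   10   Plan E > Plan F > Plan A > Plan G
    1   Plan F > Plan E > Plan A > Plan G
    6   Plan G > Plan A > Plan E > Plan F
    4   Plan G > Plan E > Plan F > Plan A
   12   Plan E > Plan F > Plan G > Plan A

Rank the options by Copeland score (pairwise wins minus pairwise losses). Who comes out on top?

Plan E

Pairwise results:
  Plan G vs Plan A: Plan G wins 22–20.
  Plan G vs Plan F: Plan F wins 23–19.
  Plan G vs Plan E: Plan E wins 23–19.
  Plan A vs Plan F: Plan F wins 27–15.
  Plan A vs Plan E: Plan E wins 27–15.
  Plan F vs Plan E: Plan E wins 41–1.
Copeland scores (wins − losses):
  Plan G: 1 − 2 = -1
  Plan A: 0 − 3 = -3
  Plan F: 2 − 1 = 1
  Plan E: 3 − 0 = 3
Plan E has the best Copeland score.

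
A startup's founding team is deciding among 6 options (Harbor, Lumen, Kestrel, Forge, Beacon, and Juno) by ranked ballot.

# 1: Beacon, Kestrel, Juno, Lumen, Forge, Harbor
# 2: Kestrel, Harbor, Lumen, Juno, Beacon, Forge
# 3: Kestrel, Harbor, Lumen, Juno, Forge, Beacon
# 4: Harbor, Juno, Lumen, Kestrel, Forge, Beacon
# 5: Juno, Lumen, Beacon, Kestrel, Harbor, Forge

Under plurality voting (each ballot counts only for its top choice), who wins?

Kestrel

First-place vote totals:
  Harbor: 1
  Lumen: 0
  Kestrel: 2
  Forge: 0
  Beacon: 1
  Juno: 1
Kestrel has the most first-place votes.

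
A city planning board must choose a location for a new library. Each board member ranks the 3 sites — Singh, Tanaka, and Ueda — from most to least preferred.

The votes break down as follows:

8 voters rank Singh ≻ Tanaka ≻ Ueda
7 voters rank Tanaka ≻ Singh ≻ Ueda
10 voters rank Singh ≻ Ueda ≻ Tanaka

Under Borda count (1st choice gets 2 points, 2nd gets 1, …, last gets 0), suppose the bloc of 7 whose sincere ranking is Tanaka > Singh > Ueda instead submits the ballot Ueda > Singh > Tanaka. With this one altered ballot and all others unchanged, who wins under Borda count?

Borda totals with the altered ballot: Singh 43, Tanaka 8, Ueda 24.
The winner is unchanged: still Singh.

Singh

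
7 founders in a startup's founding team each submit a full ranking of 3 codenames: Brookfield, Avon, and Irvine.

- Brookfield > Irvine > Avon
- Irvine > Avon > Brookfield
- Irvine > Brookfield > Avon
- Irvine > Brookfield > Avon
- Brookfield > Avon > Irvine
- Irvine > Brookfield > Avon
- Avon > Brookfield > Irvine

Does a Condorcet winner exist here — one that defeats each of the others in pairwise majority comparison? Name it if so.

Head-to-head results (7 voters total):
Brookfield vs Avon: Brookfield wins 5–2.
Brookfield vs Irvine: Irvine wins 4–3.
Avon vs Irvine: Irvine wins 5–2.
Irvine beats each rival — Brookfield (4–3), Avon (5–2) — so Irvine is the Condorcet winner.

Irvine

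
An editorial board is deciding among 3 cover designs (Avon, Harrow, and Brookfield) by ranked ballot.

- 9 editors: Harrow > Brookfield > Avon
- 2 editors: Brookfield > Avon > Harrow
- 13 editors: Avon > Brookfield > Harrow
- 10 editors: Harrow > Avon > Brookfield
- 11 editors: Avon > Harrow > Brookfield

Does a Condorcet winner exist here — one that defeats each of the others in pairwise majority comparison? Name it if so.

Avon

Head-to-head results (45 voters total):
Avon vs Harrow: Avon wins 26–19.
Avon vs Brookfield: Avon wins 34–11.
Harrow vs Brookfield: Harrow wins 30–15.
Avon beats each rival — Harrow (26–19), Brookfield (34–11) — so Avon is the Condorcet winner.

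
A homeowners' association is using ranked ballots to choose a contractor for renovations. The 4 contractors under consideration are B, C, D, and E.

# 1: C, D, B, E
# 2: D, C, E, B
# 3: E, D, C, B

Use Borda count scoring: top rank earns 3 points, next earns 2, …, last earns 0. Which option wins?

D

Borda scores:
  B: 1 + 0 + 0 = 1
  C: 3 + 2 + 1 = 6
  D: 2 + 3 + 2 = 7
  E: 0 + 1 + 3 = 4
D has the highest total.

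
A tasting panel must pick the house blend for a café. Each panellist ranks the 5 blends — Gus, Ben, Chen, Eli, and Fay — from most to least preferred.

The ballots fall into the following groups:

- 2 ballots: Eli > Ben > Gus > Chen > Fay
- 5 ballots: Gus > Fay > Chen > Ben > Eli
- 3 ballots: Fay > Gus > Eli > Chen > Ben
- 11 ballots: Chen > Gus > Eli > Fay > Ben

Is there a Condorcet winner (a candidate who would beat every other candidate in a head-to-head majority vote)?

Yes

Head-to-head results (21 voters total):
Gus vs Ben: Gus wins 19–2.
Gus vs Chen: Chen wins 11–10.
Gus vs Eli: Gus wins 19–2.
Gus vs Fay: Gus wins 18–3.
Ben vs Chen: Chen wins 19–2.
Ben vs Eli: Eli wins 16–5.
Ben vs Fay: Fay wins 19–2.
Chen vs Eli: Chen wins 16–5.
Chen vs Fay: Chen wins 13–8.
Eli vs Fay: Eli wins 13–8.
Chen beats each rival — Gus (11–10), Ben (19–2), Eli (16–5), Fay (13–8) — so Chen is the Condorcet winner.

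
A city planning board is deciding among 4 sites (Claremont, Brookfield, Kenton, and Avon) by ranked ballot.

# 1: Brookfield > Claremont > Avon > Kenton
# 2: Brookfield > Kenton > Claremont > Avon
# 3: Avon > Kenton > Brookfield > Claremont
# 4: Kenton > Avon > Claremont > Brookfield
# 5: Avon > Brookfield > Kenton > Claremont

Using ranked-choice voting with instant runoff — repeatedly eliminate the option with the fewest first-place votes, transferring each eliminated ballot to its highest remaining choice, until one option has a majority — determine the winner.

Round 1: Brookfield 2, Avon 2, Kenton 1, Claremont 0. Claremont has the fewest and is eliminated.
Round 2: Brookfield 2, Avon 2, Kenton 1. Kenton has the fewest and is eliminated.
Round 3: Avon 3, Brookfield 2. Avon has a majority.

Avon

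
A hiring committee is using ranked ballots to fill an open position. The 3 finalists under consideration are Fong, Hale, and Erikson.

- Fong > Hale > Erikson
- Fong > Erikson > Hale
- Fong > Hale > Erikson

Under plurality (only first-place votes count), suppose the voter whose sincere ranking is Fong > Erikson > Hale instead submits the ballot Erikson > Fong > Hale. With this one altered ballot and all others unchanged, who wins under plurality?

Fong

First-place totals with the altered ballot: Fong 2, Hale 0, Erikson 1.
The winner is unchanged: still Fong.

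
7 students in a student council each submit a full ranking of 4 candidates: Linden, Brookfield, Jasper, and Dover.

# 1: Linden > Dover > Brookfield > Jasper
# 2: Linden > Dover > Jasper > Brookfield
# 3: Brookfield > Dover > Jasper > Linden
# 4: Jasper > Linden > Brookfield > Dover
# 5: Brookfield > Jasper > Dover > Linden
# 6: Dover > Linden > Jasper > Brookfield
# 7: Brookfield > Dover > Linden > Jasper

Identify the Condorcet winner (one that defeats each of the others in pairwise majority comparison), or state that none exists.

None — there is no Condorcet winner

Head-to-head results (7 voters total):
Linden vs Brookfield: Linden wins 4–3.
Linden vs Jasper: Linden wins 4–3.
Linden vs Dover: Dover wins 4–3.
Brookfield vs Jasper: Brookfield wins 4–3.
Brookfield vs Dover: Brookfield wins 4–3.
Jasper vs Dover: Dover wins 5–2.
No candidate beats all others: Linden beats Brookfield beats Dover beats Linden, a majority cycle.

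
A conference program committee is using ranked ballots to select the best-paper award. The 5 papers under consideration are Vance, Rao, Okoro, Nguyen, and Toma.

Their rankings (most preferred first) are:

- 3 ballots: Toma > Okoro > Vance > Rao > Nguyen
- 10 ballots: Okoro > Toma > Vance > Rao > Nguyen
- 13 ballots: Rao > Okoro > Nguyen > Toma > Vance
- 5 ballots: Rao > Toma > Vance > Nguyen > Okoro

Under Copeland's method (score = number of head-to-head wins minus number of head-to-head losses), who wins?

Rao

Pairwise results:
  Vance vs Rao: Rao wins 18–13.
  Vance vs Okoro: Okoro wins 26–5.
  Vance vs Nguyen: Vance wins 18–13.
  Vance vs Toma: Toma wins 31–0.
  Rao vs Okoro: Rao wins 18–13.
  Rao vs Nguyen: Rao wins 31–0.
  Rao vs Toma: Rao wins 18–13.
  Okoro vs Nguyen: Okoro wins 26–5.
  Okoro vs Toma: Okoro wins 23–8.
  Nguyen vs Toma: Toma wins 18–13.
Copeland scores (wins − losses):
  Vance: 1 − 3 = -2
  Rao: 4 − 0 = 4
  Okoro: 3 − 1 = 2
  Nguyen: 0 − 4 = -4
  Toma: 2 − 2 = 0
Rao has the best Copeland score.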